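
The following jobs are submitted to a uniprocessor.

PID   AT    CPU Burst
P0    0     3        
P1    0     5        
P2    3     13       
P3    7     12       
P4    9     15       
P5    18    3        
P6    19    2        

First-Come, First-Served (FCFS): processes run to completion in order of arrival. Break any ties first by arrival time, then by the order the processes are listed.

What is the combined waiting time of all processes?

Timeline: | P0 0-3 | P1 3-8 | P2 8-21 | P3 21-33 | P4 33-48 | P5 48-51 | P6 51-53 |
Completion: P0=3  P1=8  P2=21  P3=33  P4=48  P5=51  P6=53
Turnaround (C−A): P0=3  P1=8  P2=18  P3=26  P4=39  P5=33  P6=34
Waiting = turnaround − burst: P0=0, P1=3, P2=5, P3=14, P4=24, P5=30, P6=32
Total waiting = 0 + 3 + 5 + 14 + 24 + 30 + 32 = 108

108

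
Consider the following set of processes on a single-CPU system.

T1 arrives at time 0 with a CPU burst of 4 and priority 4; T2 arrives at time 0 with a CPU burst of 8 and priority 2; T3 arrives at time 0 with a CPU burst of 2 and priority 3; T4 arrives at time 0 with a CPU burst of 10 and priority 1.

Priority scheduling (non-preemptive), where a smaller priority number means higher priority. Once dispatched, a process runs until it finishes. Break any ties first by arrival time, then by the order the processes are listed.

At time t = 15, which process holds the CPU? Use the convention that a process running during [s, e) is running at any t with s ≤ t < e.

Gantt: | T4 0-10 | T2 10-18 | T3 18-20 | T1 20-24 |
Completion: T1=24  T2=18  T3=20  T4=10
Turnaround (C−A): T1=24  T2=18  T3=20  T4=10

T2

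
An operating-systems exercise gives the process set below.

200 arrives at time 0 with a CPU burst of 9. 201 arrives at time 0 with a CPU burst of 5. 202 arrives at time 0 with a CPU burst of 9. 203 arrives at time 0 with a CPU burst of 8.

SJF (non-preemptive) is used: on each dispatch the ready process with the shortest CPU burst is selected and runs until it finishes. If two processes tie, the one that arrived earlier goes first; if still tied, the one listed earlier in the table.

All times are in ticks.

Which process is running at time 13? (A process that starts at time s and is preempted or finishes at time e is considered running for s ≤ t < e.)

Timeline: | 201 0-5 | 203 5-13 | 200 13-22 | 202 22-31 |
Completion: 200=22  201=5  202=31  203=13

200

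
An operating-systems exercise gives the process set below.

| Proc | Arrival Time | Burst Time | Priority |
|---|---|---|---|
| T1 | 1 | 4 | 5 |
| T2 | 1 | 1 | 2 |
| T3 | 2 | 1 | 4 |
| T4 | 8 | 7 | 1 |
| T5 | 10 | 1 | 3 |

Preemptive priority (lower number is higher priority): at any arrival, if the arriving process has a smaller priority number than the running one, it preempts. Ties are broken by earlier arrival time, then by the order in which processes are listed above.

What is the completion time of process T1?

7

Gantt: | idle 0-1 | T2 1-2 | T3 2-3 | T1 3-7 | idle 7-8 | T4 8-15 | T5 15-16 |
Completion: T1=7  T2=2  T3=3  T4=15  T5=16
Turnaround (C−A): T1=6  T2=1  T3=1  T4=7  T5=6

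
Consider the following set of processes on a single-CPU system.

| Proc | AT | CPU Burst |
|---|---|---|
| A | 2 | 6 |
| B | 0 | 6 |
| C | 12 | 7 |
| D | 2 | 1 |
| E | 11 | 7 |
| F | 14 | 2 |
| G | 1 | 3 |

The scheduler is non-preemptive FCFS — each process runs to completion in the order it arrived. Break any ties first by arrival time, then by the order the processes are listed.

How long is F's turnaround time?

18

Gantt: | B 0-6 | G 6-9 | A 9-15 | D 15-16 | E 16-23 | C 23-30 | F 30-32 |
Completion: A=15  B=6  C=30  D=16  E=23  F=32  G=9
Turnaround(F) = completion − arrival = 32 − 14 = 18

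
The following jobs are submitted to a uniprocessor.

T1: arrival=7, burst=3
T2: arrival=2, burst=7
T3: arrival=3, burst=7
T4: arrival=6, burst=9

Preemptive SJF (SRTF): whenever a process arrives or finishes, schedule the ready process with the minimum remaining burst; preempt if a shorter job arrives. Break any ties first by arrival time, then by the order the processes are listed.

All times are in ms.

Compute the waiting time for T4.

Schedule: | idle 0-2 | T2 2-9 | T1 9-12 | T3 12-19 | T4 19-28 |
Completion: T1=12  T2=9  T3=19  T4=28
Turnaround (C−A): T1=5  T2=7  T3=16  T4=22
Waiting(T4) = turnaround − burst = 22 − 9 = 13

13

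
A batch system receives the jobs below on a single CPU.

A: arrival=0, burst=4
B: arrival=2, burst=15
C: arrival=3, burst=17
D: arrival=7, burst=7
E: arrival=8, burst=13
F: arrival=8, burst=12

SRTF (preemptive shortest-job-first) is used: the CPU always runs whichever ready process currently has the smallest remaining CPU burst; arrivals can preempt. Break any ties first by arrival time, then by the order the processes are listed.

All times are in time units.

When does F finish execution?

Schedule: | A 0-4 | B 4-7 | D 7-14 | B 14-26 | F 26-38 | E 38-51 | C 51-68 |
Completion: A=4  B=26  C=68  D=14  E=51  F=38

38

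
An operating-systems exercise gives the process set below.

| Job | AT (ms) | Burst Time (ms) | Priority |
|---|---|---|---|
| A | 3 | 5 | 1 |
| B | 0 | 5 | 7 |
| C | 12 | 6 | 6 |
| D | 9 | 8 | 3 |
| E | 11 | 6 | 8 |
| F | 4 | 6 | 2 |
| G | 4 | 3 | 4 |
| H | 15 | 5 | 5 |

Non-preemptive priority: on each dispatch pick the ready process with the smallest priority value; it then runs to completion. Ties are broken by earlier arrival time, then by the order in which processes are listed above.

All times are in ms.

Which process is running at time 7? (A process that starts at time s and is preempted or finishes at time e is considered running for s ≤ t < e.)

A

Schedule: | B 0-5 | A 5-10 | F 10-16 | D 16-24 | G 24-27 | H 27-32 | C 32-38 | E 38-44 |
Completion: A=10  B=5  C=38  D=24  E=44  F=16  G=27  H=32
Turnaround (C−A): A=7  B=5  C=26  D=15  E=33  F=12  G=23  H=17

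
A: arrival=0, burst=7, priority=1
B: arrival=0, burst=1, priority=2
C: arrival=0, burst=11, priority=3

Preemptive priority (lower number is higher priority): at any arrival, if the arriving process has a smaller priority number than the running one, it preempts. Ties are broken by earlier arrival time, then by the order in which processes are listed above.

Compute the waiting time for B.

7

Schedule: | A 0-7 | B 7-8 | C 8-19 |
Completion: A=7  B=8  C=19
Turnaround (C−A): A=7  B=8  C=19
Waiting(B) = turnaround − burst = 8 − 1 = 7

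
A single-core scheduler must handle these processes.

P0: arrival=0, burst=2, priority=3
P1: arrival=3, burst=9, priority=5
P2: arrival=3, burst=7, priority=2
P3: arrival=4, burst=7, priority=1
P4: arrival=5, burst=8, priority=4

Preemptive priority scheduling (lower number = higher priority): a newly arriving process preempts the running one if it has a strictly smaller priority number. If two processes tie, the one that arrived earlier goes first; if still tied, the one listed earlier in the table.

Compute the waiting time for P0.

Timeline: | P0 0-2 | idle 2-3 | P2 3-4 | P3 4-11 | P2 11-17 | P4 17-25 | P1 25-34 |
Completion: P0=2  P1=34  P2=17  P3=11  P4=25
Turnaround (C−A): P0=2  P1=31  P2=14  P3=7  P4=20
Waiting(P0) = turnaround − burst = 2 − 2 = 0

0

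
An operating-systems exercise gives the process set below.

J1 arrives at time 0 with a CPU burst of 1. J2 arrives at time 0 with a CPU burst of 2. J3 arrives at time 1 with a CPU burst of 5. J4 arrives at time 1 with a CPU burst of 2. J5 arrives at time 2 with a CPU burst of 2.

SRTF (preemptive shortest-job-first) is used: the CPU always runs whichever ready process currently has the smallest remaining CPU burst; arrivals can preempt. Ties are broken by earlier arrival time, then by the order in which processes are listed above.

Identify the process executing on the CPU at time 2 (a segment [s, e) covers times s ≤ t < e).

J2

Gantt: | J1 0-1 | J2 1-3 | J4 3-5 | J5 5-7 | J3 7-12 |
Completion: J1=1  J2=3  J3=12  J4=5  J5=7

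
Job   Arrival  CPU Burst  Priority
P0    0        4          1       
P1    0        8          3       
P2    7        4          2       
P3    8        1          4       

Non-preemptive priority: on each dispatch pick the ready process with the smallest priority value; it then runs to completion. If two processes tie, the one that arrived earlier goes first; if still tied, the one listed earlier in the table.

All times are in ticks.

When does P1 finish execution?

Schedule: | P0 0-4 | P1 4-12 | P2 12-16 | P3 16-17 |
Completion: P0=4  P1=12  P2=16  P3=17
Turnaround (C−A): P0=4  P1=12  P2=9  P3=9

12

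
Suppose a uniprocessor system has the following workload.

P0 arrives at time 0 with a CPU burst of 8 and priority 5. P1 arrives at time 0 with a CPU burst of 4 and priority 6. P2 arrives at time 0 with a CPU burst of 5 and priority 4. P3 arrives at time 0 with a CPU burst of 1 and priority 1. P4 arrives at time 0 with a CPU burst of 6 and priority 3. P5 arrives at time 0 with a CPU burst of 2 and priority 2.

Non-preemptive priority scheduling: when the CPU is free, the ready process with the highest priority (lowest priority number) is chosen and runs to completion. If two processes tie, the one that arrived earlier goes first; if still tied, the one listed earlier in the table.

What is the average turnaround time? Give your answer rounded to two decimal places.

Gantt: | P3 0-1 | P5 1-3 | P4 3-9 | P2 9-14 | P0 14-22 | P1 22-26 |
Completion: P0=22  P1=26  P2=14  P3=1  P4=9  P5=3
Turnaround (C−A): P0=22  P1=26  P2=14  P3=1  P4=9  P5=3
Turnaround times: P0=22, P1=26, P2=14, P3=1, P4=9, P5=3
Average turnaround = (22+26+14+1+9+3) / 6 = 75/6 = 12.50

12.50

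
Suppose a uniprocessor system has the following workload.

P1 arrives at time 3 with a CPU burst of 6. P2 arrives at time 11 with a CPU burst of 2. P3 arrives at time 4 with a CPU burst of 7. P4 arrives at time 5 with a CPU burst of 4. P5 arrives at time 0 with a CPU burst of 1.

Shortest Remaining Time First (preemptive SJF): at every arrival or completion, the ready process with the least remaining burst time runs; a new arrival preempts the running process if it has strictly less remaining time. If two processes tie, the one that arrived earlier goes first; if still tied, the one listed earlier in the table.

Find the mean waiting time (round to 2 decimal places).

3.40

Timeline: | P5 0-1 | idle 1-3 | P1 3-9 | P4 9-13 | P2 13-15 | P3 15-22 |
Completion: P1=9  P2=15  P3=22  P4=13  P5=1
Waiting times: P1=0, P2=2, P3=11, P4=4, P5=0
Average waiting = (0+2+11+4+0) / 5 = 17/5 = 3.40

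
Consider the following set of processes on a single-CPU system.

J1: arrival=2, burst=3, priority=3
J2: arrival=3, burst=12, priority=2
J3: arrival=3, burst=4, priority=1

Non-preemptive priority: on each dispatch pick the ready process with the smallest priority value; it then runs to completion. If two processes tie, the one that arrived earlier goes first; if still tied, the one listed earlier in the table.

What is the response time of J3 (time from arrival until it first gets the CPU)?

Gantt: | idle 0-2 | J1 2-5 | J3 5-9 | J2 9-21 |
Completion: J1=5  J2=21  J3=9
Turnaround (C−A): J1=3  J2=18  J3=6
Response(J3) = first start − arrival = 5 − 3 = 2

2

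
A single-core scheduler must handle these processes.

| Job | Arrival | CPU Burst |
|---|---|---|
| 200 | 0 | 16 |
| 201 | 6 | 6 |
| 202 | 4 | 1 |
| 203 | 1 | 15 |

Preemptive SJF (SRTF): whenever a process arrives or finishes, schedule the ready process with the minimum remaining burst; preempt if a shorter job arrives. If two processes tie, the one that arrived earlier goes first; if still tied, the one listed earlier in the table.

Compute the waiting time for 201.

Schedule: | 200 0-4 | 202 4-5 | 200 5-6 | 201 6-12 | 200 12-23 | 203 23-38 |
Completion: 200=23  201=12  202=5  203=38
Waiting(201) = turnaround − burst = 6 − 6 = 0

0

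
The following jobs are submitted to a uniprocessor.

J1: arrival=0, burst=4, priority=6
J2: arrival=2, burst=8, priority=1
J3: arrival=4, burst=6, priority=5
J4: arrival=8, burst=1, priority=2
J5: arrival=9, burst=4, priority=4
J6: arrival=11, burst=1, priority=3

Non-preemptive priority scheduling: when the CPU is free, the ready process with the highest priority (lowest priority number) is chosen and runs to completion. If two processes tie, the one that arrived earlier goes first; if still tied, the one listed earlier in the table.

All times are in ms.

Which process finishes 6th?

J3

Timeline: | J1 0-4 | J2 4-12 | J4 12-13 | J6 13-14 | J5 14-18 | J3 18-24 |
Completion: J1=4  J2=12  J3=24  J4=13  J5=18  J6=14
Finish order: J1 → J2 → J4 → J6 → J5 → J3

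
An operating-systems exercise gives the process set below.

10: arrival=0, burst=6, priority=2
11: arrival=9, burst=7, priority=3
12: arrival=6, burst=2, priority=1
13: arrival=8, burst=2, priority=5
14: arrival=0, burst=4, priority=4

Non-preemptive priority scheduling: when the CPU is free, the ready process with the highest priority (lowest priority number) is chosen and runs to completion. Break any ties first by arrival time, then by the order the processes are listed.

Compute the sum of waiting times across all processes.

Timeline: | 10 0-6 | 12 6-8 | 14 8-12 | 11 12-19 | 13 19-21 |
Completion: 10=6  11=19  12=8  13=21  14=12
Waiting = turnaround − burst: 10=0, 11=3, 12=0, 13=11, 14=8
Total waiting = 0 + 3 + 0 + 11 + 8 = 22

22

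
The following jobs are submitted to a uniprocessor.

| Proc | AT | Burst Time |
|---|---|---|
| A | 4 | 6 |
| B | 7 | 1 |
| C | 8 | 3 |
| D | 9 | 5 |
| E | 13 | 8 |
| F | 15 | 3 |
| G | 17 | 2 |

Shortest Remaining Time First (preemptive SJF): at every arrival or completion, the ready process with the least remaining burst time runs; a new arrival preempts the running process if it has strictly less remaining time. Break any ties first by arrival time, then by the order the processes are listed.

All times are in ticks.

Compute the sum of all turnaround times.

54

Schedule: | idle 0-4 | A 4-7 | B 7-8 | A 8-11 | C 11-14 | D 14-15 | F 15-18 | G 18-20 | D 20-24 | E 24-32 |
Completion: A=11  B=8  C=14  D=24  E=32  F=18  G=20
Turnaround = completion − arrival: A=7, B=1, C=6, D=15, E=19, F=3, G=3
Total turnaround = 7 + 1 + 6 + 15 + 19 + 3 + 3 = 54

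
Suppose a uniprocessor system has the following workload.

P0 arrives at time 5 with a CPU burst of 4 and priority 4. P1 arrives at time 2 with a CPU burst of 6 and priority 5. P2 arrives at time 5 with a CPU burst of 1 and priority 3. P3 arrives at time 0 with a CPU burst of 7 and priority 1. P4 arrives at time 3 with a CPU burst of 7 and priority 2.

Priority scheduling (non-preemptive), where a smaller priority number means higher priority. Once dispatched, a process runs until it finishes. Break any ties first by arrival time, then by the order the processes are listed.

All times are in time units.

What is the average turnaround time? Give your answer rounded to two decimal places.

Schedule: | P3 0-7 | P4 7-14 | P2 14-15 | P0 15-19 | P1 19-25 |
Completion: P0=19  P1=25  P2=15  P3=7  P4=14
Turnaround (C−A): P0=14  P1=23  P2=10  P3=7  P4=11
Turnaround times: P0=14, P1=23, P2=10, P3=7, P4=11
Average turnaround = (14+23+10+7+11) / 5 = 65/5 = 13.00

13.00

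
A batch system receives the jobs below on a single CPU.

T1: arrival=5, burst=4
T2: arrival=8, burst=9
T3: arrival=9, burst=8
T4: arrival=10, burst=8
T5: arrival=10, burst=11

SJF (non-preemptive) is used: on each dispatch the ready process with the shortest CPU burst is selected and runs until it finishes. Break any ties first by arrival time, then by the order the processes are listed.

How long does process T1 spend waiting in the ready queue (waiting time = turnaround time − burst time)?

0

Gantt: | idle 0-5 | T1 5-9 | T3 9-17 | T4 17-25 | T2 25-34 | T5 34-45 |
Completion: T1=9  T2=34  T3=17  T4=25  T5=45
Turnaround (C−A): T1=4  T2=26  T3=8  T4=15  T5=35
Waiting(T1) = turnaround − burst = 4 − 4 = 0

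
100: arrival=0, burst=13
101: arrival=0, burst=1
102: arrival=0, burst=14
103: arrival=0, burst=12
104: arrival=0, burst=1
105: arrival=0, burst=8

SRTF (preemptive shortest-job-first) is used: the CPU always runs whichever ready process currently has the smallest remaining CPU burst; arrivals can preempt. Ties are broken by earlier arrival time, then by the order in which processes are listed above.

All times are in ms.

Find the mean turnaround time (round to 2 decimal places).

Schedule: | 101 0-1 | 104 1-2 | 105 2-10 | 103 10-22 | 100 22-35 | 102 35-49 |
Completion: 100=35  101=1  102=49  103=22  104=2  105=10
Turnaround times: 100=35, 101=1, 102=49, 103=22, 104=2, 105=10
Average turnaround = (35+1+49+22+2+10) / 6 = 119/6 = 19.83

19.83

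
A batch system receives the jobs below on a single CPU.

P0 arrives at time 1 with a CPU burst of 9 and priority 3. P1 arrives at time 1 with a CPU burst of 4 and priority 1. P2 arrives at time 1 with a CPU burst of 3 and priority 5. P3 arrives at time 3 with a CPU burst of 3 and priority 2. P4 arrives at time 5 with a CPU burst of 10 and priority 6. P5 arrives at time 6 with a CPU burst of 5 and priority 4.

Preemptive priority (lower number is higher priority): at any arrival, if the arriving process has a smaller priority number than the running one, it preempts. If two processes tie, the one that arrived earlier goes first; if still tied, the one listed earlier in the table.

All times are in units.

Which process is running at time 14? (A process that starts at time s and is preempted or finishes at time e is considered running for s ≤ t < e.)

P0

Schedule: | idle 0-1 | P1 1-5 | P3 5-8 | P0 8-17 | P5 17-22 | P2 22-25 | P4 25-35 |
Completion: P0=17  P1=5  P2=25  P3=8  P4=35  P5=22
Turnaround (C−A): P0=16  P1=4  P2=24  P3=5  P4=30  P5=16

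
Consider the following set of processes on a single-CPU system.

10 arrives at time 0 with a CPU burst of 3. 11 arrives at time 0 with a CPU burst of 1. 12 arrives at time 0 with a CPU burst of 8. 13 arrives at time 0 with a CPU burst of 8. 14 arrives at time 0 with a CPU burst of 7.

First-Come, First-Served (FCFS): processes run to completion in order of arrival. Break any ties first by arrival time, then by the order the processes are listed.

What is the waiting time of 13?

Gantt: | 10 0-3 | 11 3-4 | 12 4-12 | 13 12-20 | 14 20-27 |
Completion: 10=3  11=4  12=12  13=20  14=27
Turnaround (C−A): 10=3  11=4  12=12  13=20  14=27
Waiting(13) = turnaround − burst = 20 − 8 = 12

12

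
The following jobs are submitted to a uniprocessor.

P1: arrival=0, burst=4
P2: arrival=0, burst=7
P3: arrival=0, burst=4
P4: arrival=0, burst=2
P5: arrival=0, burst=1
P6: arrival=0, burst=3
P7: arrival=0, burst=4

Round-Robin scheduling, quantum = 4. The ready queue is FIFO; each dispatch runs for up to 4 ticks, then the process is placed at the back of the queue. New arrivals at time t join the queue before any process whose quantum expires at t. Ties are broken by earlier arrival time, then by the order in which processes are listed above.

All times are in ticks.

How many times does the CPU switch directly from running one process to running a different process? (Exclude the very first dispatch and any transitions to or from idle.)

Schedule: | P1 0-4 | P2 4-8 | P3 8-12 | P4 12-14 | P5 14-15 | P6 15-18 | P7 18-22 | P2 22-25 |
Completion: P1=4  P2=25  P3=12  P4=14  P5=15  P6=18  P7=22
Turnaround (C−A): P1=4  P2=25  P3=12  P4=14  P5=15  P6=18  P7=22

7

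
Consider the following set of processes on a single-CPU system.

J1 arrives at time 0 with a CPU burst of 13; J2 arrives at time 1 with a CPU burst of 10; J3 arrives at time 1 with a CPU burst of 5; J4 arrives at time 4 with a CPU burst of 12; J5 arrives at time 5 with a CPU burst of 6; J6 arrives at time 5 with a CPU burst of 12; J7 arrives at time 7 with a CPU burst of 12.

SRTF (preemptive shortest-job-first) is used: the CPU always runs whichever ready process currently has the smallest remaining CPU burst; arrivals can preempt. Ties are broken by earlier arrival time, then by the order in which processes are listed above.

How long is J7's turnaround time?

Timeline: | J1 0-1 | J3 1-6 | J5 6-12 | J2 12-22 | J1 22-34 | J4 34-46 | J6 46-58 | J7 58-70 |
Completion: J1=34  J2=22  J3=6  J4=46  J5=12  J6=58  J7=70
Turnaround (C−A): J1=34  J2=21  J3=5  J4=42  J5=7  J6=53  J7=63
Turnaround(J7) = completion − arrival = 70 − 7 = 63

63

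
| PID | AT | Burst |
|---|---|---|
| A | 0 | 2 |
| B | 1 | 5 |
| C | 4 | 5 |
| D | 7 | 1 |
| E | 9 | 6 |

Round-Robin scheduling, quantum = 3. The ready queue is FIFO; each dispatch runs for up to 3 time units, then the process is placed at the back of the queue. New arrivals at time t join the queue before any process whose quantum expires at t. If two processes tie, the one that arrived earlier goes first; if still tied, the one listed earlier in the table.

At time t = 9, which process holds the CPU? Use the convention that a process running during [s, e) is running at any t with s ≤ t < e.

B

Gantt: | A 0-2 | B 2-5 | C 5-8 | B 8-10 | D 10-11 | C 11-13 | E 13-19 |
Completion: A=2  B=10  C=13  D=11  E=19
Turnaround (C−A): A=2  B=9  C=9  D=4  E=10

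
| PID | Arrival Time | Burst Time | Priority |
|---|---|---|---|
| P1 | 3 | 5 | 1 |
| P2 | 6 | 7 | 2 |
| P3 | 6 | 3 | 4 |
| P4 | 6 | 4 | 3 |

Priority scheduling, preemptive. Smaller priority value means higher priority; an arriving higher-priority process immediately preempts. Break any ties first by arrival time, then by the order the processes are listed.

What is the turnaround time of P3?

16

Timeline: | idle 0-3 | P1 3-8 | P2 8-15 | P4 15-19 | P3 19-22 |
Completion: P1=8  P2=15  P3=22  P4=19
Turnaround (C−A): P1=5  P2=9  P3=16  P4=13
Turnaround(P3) = completion − arrival = 22 − 6 = 16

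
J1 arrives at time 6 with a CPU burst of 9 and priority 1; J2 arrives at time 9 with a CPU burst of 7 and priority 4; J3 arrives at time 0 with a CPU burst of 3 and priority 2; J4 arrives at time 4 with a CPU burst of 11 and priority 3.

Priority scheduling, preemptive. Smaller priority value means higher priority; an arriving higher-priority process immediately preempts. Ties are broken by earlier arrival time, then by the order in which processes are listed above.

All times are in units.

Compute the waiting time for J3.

Schedule: | J3 0-3 | idle 3-4 | J4 4-6 | J1 6-15 | J4 15-24 | J2 24-31 |
Completion: J1=15  J2=31  J3=3  J4=24
Turnaround (C−A): J1=9  J2=22  J3=3  J4=20
Waiting(J3) = turnaround − burst = 3 − 3 = 0

0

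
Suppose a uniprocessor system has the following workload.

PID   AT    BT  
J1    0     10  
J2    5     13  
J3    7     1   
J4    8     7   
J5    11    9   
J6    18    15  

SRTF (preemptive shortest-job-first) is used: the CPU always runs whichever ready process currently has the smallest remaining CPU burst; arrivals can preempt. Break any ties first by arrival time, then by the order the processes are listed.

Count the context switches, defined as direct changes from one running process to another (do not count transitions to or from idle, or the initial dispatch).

Schedule: | J1 0-7 | J3 7-8 | J1 8-11 | J4 11-18 | J5 18-27 | J2 27-40 | J6 40-55 |
Completion: J1=11  J2=40  J3=8  J4=18  J5=27  J6=55
Turnaround (C−A): J1=11  J2=35  J3=1  J4=10  J5=16  J6=37

6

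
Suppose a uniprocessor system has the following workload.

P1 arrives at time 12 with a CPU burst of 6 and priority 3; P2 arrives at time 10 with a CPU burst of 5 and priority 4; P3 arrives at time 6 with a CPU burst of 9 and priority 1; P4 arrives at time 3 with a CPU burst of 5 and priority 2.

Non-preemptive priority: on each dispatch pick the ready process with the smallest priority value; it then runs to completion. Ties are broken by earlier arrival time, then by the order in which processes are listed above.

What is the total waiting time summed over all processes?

20

Timeline: | idle 0-3 | P4 3-8 | P3 8-17 | P1 17-23 | P2 23-28 |
Completion: P1=23  P2=28  P3=17  P4=8
Turnaround (C−A): P1=11  P2=18  P3=11  P4=5
Waiting = turnaround − burst: P1=5, P2=13, P3=2, P4=0
Total waiting = 5 + 13 + 2 + 0 = 20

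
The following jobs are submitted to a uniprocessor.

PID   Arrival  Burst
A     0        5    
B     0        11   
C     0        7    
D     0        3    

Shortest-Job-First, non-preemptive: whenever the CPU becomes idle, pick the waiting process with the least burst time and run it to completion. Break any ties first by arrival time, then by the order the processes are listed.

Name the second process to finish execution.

Schedule: | D 0-3 | A 3-8 | C 8-15 | B 15-26 |
Completion: A=8  B=26  C=15  D=3
Turnaround (C−A): A=8  B=26  C=15  D=3
Finish order: D → A → C → B

A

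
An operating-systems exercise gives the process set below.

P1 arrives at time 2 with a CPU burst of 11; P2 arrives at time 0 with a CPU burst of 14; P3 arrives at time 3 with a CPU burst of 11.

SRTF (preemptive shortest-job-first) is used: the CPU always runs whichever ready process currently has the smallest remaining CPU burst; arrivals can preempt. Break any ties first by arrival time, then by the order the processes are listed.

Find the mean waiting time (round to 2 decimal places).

10.67

Schedule: | P2 0-2 | P1 2-13 | P3 13-24 | P2 24-36 |
Completion: P1=13  P2=36  P3=24
Turnaround (C−A): P1=11  P2=36  P3=21
Waiting times: P1=0, P2=22, P3=10
Average waiting = (0+22+10) / 3 = 32/3 = 10.67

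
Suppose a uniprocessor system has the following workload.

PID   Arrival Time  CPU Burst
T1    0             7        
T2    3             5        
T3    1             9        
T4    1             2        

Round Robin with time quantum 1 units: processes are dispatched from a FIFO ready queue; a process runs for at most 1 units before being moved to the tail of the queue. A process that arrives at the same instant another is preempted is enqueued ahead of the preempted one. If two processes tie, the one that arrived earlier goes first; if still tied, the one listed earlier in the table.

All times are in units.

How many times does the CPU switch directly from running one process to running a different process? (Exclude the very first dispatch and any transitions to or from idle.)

Schedule: | T1 0-1 | T3 1-2 | T4 2-3 | T1 3-4 | T3 4-5 | T2 5-6 | T4 6-7 | T1 7-8 | T3 8-9 | T2 9-10 | T1 10-11 | T3 11-12 | T2 12-13 | T1 13-14 | T3 14-15 | T2 15-16 | T1 16-17 | T3 17-18 | T2 18-19 | T1 19-20 | T3 20-23 |
Completion: T1=20  T2=19  T3=23  T4=7

20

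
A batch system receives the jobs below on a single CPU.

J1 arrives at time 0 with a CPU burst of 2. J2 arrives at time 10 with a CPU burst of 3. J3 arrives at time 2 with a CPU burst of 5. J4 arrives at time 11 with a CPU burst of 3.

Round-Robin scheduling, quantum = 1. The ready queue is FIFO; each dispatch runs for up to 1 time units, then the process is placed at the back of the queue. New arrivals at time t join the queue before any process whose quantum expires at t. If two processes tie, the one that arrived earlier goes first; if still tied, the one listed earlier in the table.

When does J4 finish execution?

16

Schedule: | J1 0-2 | J3 2-7 | idle 7-10 | J2 10-11 | J4 11-12 | J2 12-13 | J4 13-14 | J2 14-15 | J4 15-16 |
Completion: J1=2  J2=15  J3=7  J4=16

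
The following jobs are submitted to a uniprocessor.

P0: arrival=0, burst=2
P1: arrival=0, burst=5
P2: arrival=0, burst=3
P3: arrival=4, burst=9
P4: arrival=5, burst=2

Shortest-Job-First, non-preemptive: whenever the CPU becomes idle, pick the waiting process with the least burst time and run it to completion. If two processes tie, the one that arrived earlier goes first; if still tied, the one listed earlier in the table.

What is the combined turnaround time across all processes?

Timeline: | P0 0-2 | P2 2-5 | P4 5-7 | P1 7-12 | P3 12-21 |
Completion: P0=2  P1=12  P2=5  P3=21  P4=7
Turnaround (C−A): P0=2  P1=12  P2=5  P3=17  P4=2
Turnaround = completion − arrival: P0=2, P1=12, P2=5, P3=17, P4=2
Total turnaround = 2 + 12 + 5 + 17 + 2 = 38

38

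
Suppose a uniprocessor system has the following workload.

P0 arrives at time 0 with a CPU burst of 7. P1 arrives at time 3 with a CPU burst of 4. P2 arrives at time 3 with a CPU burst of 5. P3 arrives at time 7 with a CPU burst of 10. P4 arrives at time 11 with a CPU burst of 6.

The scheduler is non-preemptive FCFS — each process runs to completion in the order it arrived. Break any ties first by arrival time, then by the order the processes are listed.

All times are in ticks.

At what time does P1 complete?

Schedule: | P0 0-7 | P1 7-11 | P2 11-16 | P3 16-26 | P4 26-32 |
Completion: P0=7  P1=11  P2=16  P3=26  P4=32

11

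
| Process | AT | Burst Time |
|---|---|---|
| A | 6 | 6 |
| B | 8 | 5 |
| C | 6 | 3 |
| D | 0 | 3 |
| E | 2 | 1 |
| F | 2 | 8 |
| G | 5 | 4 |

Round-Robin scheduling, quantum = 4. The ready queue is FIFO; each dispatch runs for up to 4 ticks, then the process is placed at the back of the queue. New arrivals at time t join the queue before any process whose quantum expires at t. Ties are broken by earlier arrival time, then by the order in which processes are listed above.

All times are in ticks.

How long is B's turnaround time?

Gantt: | D 0-3 | E 3-4 | F 4-8 | G 8-12 | A 12-16 | C 16-19 | B 19-23 | F 23-27 | A 27-29 | B 29-30 |
Completion: A=29  B=30  C=19  D=3  E=4  F=27  G=12
Turnaround (C−A): A=23  B=22  C=13  D=3  E=2  F=25  G=7
Turnaround(B) = completion − arrival = 30 − 8 = 22

22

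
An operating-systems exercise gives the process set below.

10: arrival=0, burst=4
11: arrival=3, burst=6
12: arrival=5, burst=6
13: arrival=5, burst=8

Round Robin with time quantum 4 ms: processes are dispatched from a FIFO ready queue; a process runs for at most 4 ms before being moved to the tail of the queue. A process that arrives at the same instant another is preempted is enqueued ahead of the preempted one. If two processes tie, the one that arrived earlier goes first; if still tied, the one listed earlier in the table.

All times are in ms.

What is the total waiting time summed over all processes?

29

Timeline: | 10 0-4 | 11 4-8 | 12 8-12 | 13 12-16 | 11 16-18 | 12 18-20 | 13 20-24 |
Completion: 10=4  11=18  12=20  13=24
Turnaround (C−A): 10=4  11=15  12=15  13=19
Waiting = turnaround − burst: 10=0, 11=9, 12=9, 13=11
Total waiting = 0 + 9 + 9 + 11 = 29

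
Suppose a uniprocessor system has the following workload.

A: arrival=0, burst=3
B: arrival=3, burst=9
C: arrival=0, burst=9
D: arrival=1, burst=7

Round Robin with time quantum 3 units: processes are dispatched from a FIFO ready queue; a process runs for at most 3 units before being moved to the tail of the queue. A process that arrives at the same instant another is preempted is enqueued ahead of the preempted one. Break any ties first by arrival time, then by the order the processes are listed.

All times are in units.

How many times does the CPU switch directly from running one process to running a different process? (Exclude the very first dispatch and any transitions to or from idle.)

Schedule: | A 0-3 | C 3-6 | D 6-9 | B 9-12 | C 12-15 | D 15-18 | B 18-21 | C 21-24 | D 24-25 | B 25-28 |
Completion: A=3  B=28  C=24  D=25
Turnaround (C−A): A=3  B=25  C=24  D=24

9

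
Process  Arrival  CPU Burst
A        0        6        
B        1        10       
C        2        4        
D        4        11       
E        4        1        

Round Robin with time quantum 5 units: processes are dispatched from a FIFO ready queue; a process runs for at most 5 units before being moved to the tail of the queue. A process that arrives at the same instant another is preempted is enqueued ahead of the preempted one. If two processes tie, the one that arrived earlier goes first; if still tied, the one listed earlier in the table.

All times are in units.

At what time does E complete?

Gantt: | A 0-5 | B 5-10 | C 10-14 | D 14-19 | E 19-20 | A 20-21 | B 21-26 | D 26-32 |
Completion: A=21  B=26  C=14  D=32  E=20

20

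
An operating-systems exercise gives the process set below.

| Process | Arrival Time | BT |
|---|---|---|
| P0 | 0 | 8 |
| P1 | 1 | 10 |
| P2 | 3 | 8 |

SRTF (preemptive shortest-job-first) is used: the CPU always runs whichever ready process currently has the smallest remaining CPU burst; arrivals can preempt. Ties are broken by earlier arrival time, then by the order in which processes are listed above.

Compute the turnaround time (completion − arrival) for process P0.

8

Gantt: | P0 0-8 | P2 8-16 | P1 16-26 |
Completion: P0=8  P1=26  P2=16
Turnaround (C−A): P0=8  P1=25  P2=13
Turnaround(P0) = completion − arrival = 8 − 0 = 8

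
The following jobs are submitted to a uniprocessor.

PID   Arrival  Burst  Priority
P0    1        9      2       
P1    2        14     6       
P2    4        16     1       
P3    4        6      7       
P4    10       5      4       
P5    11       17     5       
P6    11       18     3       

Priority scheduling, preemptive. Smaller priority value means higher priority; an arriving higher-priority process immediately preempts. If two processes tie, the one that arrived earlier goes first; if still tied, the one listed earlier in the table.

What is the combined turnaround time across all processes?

Timeline: | idle 0-1 | P0 1-4 | P2 4-20 | P0 20-26 | P6 26-44 | P4 44-49 | P5 49-66 | P1 66-80 | P3 80-86 |
Completion: P0=26  P1=80  P2=20  P3=86  P4=49  P5=66  P6=44
Turnaround = completion − arrival: P0=25, P1=78, P2=16, P3=82, P4=39, P5=55, P6=33
Total turnaround = 25 + 78 + 16 + 82 + 39 + 55 + 33 = 328

328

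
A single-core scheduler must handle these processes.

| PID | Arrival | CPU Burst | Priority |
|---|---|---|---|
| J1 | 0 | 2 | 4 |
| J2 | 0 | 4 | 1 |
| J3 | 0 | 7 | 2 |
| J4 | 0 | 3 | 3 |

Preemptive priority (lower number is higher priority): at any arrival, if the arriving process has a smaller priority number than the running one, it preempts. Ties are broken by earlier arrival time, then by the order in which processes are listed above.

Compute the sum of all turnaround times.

45

Schedule: | J2 0-4 | J3 4-11 | J4 11-14 | J1 14-16 |
Completion: J1=16  J2=4  J3=11  J4=14
Turnaround (C−A): J1=16  J2=4  J3=11  J4=14
Turnaround = completion − arrival: J1=16, J2=4, J3=11, J4=14
Total turnaround = 16 + 4 + 11 + 14 = 45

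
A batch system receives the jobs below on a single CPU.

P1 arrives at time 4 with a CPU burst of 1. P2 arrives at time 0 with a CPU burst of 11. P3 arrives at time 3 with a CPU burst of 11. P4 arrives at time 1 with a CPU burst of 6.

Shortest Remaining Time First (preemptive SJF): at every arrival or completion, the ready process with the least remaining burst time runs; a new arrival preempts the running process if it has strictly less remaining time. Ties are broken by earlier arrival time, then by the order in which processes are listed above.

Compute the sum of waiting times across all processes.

Schedule: | P2 0-1 | P4 1-4 | P1 4-5 | P4 5-8 | P2 8-18 | P3 18-29 |
Completion: P1=5  P2=18  P3=29  P4=8
Waiting = turnaround − burst: P1=0, P2=7, P3=15, P4=1
Total waiting = 0 + 7 + 15 + 1 = 23

23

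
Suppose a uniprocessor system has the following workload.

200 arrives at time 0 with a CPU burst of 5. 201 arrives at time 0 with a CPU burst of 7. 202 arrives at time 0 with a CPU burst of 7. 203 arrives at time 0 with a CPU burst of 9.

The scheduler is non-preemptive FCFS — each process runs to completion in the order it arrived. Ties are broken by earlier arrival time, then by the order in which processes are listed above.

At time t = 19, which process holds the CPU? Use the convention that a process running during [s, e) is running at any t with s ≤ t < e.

Schedule: | 200 0-5 | 201 5-12 | 202 12-19 | 203 19-28 |
Completion: 200=5  201=12  202=19  203=28

203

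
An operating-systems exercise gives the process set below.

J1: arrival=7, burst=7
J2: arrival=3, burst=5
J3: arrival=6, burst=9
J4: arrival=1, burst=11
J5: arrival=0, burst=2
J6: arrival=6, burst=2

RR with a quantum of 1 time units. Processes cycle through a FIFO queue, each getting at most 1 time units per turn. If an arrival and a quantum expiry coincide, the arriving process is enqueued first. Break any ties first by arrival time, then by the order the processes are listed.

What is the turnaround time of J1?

Gantt: | J5 0-1 | J4 1-2 | J5 2-3 | J4 3-4 | J2 4-5 | J4 5-6 | J2 6-7 | J3 7-8 | J6 8-9 | J4 9-10 | J1 10-11 | J2 11-12 | J3 12-13 | J6 13-14 | J4 14-15 | J1 15-16 | J2 16-17 | J3 17-18 | J4 18-19 | J1 19-20 | J2 20-21 | J3 21-22 | J4 22-23 | J1 23-24 | J3 24-25 | J4 25-26 | J1 26-27 | J3 27-28 | J4 28-29 | J1 29-30 | J3 30-31 | J4 31-32 | J1 32-33 | J3 33-34 | J4 34-35 | J3 35-36 |
Completion: J1=33  J2=21  J3=36  J4=35  J5=3  J6=14
Turnaround (C−A): J1=26  J2=18  J3=30  J4=34  J5=3  J6=8
Turnaround(J1) = completion − arrival = 33 − 7 = 26

26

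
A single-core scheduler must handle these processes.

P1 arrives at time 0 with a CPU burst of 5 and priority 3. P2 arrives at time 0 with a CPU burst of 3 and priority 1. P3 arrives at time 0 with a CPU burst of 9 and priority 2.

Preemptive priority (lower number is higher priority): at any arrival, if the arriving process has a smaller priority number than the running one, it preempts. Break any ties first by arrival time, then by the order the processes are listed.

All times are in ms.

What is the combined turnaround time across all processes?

32

Timeline: | P2 0-3 | P3 3-12 | P1 12-17 |
Completion: P1=17  P2=3  P3=12
Turnaround = completion − arrival: P1=17, P2=3, P3=12
Total turnaround = 17 + 3 + 12 = 32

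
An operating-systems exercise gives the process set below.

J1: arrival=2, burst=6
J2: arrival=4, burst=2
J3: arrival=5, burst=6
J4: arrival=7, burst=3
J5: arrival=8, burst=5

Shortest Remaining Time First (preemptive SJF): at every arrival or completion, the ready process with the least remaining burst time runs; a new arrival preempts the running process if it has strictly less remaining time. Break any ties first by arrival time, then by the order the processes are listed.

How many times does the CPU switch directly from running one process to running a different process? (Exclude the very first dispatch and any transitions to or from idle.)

Schedule: | idle 0-2 | J1 2-4 | J2 4-6 | J1 6-10 | J4 10-13 | J5 13-18 | J3 18-24 |
Completion: J1=10  J2=6  J3=24  J4=13  J5=18
Turnaround (C−A): J1=8  J2=2  J3=19  J4=6  J5=10

5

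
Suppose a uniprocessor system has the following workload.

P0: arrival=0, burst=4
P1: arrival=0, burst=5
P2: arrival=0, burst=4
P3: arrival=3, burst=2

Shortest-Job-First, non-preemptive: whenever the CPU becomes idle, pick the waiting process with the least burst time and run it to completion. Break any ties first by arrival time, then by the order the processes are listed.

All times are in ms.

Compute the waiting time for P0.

0

Schedule: | P0 0-4 | P3 4-6 | P2 6-10 | P1 10-15 |
Completion: P0=4  P1=15  P2=10  P3=6
Waiting(P0) = turnaround − burst = 4 − 4 = 0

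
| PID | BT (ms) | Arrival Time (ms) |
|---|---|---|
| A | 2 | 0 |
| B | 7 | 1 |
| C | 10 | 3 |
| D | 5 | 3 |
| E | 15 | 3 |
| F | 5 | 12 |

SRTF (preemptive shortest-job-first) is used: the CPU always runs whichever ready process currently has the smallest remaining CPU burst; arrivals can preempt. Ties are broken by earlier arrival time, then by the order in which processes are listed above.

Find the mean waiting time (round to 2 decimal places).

8.33

Gantt: | A 0-2 | B 2-3 | D 3-8 | B 8-14 | F 14-19 | C 19-29 | E 29-44 |
Completion: A=2  B=14  C=29  D=8  E=44  F=19
Waiting times: A=0, B=6, C=16, D=0, E=26, F=2
Average waiting = (0+6+16+0+26+2) / 6 = 50/6 = 8.33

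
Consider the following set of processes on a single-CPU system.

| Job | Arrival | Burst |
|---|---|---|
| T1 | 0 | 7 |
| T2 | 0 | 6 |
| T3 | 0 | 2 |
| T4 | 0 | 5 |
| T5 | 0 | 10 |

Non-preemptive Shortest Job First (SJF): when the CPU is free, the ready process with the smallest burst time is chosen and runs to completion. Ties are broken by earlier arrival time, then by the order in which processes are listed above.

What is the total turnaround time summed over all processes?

Schedule: | T3 0-2 | T4 2-7 | T2 7-13 | T1 13-20 | T5 20-30 |
Completion: T1=20  T2=13  T3=2  T4=7  T5=30
Turnaround (C−A): T1=20  T2=13  T3=2  T4=7  T5=30
Turnaround = completion − arrival: T1=20, T2=13, T3=2, T4=7, T5=30
Total turnaround = 20 + 13 + 2 + 7 + 30 = 72

72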